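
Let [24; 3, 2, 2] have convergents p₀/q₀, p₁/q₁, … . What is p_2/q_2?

170/7

Using pₖ = aₖpₖ₋₁ + pₖ₋₂, qₖ = aₖqₖ₋₁ + qₖ₋₂ (with p₋₁=1, p₋₂=0, q₋₁=0, q₋₂=1):
  k=0: a=24, p=24, q=1
  k=1: a=3, p=73, q=3
  k=2: a=2, p=170, q=7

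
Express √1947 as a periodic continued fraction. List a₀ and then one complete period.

[44; 8, 88]

a₀ = ⌊√1947⌋ = 44.
With m₀=0, d₀=1 and mₖ₊₁ = dₖaₖ − mₖ, dₖ₊₁ = (n − mₖ₊₁²)/dₖ, aₖ₊₁ = ⌊(a₀+mₖ₊₁)/dₖ₊₁⌋:
  k=1: m=44, d=11, a=8
  k=2: m=44, d=1, a=88
d=1 and a=2a₀=88 at k=2, so the next step gives (m, d) = (44, 11) again — its k=1 value — and the period has length 2.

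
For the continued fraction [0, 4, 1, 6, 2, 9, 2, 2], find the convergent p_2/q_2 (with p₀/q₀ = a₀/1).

1/5

Using pₖ = aₖpₖ₋₁ + pₖ₋₂, qₖ = aₖqₖ₋₁ + qₖ₋₂ (with p₋₁=1, p₋₂=0, q₋₁=0, q₋₂=1):
  k=0: a=0, p=0, q=1
  k=1: a=4, p=1, q=4
  k=2: a=1, p=1, q=5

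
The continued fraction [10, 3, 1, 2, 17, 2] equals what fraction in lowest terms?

Fold from the inside: start with 2/1.
  17 + 1/2 = 35/2
  2 + 2/35 = 72/35
  1 + 35/72 = 107/72
  3 + 72/107 = 393/107
  10 + 107/393 = 4037/393

4037/393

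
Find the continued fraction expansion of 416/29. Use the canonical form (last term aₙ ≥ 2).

[14; 2, 1, 9]

416 = 14*29 + 10
29 = 2*10 + 9
10 = 1*9 + 1
9 = 9*1 + 0  (stop)
So 416/29 = [14; 2, 1, 9].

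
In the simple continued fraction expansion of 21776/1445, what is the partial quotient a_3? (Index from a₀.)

21776 = 15·1445 + 101   →  a_0 = 15
1445 = 14·101 + 31   →  a_1 = 14
101 = 3·31 + 8   →  a_2 = 3
31 = 3·8 + 7   →  a_3 = 3

3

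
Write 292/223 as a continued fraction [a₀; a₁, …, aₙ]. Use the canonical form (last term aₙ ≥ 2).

[1; 3, 4, 3, 5]

292 = 1·223 + 69
223 = 3·69 + 16
69 = 4·16 + 5
16 = 3·5 + 1
5 = 5·1 + 0  (stop)
So 292/223 = [1; 3, 4, 3, 5].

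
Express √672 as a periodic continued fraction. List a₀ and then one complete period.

a₀ = ⌊√672⌋ = 25.
With m₀=0, d₀=1 and mₖ₊₁ = dₖaₖ − mₖ, dₖ₊₁ = (n − mₖ₊₁²)/dₖ, aₖ₊₁ = ⌊(a₀+mₖ₊₁)/dₖ₊₁⌋:
  k=1: m=25, d=47, a=1
  k=2: m=22, d=4, a=11
  k=3: m=22, d=47, a=1
  k=4: m=25, d=1, a=50
d=1 and a=2a₀=50 at k=4, so the next step gives (m, d) = (25, 47) again — its k=1 value — and the period has length 4.

[25; 1, 11, 1, 50]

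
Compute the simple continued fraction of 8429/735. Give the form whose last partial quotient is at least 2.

8429 = 11*735 + 344
735 = 2*344 + 47
344 = 7*47 + 15
47 = 3*15 + 2
15 = 7*2 + 1
2 = 2*1 + 0  (stop)
So 8429/735 = [11; 2, 7, 3, 7, 2].

[11; 2, 7, 3, 7, 2]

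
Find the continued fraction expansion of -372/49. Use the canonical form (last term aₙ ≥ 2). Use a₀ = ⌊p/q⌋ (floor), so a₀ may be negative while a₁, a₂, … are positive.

-372 = -8*49 + 20
49 = 2*20 + 9
20 = 2*9 + 2
9 = 4*2 + 1
2 = 2*1 + 0  (stop)
So -372/49 = [-8; 2, 2, 4, 2].

[-8; 2, 2, 4, 2]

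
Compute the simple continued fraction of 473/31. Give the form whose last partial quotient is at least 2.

473 = 15×31 + 8
31 = 3×8 + 7
8 = 1×7 + 1
7 = 7×1 + 0  (stop)
So 473/31 = [15; 3, 1, 7].

[15; 3, 1, 7]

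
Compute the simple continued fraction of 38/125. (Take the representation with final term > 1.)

38 = 0×125 + 38
125 = 3×38 + 11
38 = 3×11 + 5
11 = 2×5 + 1
5 = 5×1 + 0  (stop)
So 38/125 = [0; 3, 3, 2, 5].

[0; 3, 3, 2, 5]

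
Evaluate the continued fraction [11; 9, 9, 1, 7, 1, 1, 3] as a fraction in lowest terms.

Using pₖ = aₖpₖ₋₁ + pₖ₋₂ and qₖ = aₖqₖ₋₁ + qₖ₋₂:
  k=0: a=11, p=11, q=1
  k=1: a=9, p=100, q=9
  k=2: a=9, p=911, q=82
  k=3: a=1, p=1011, q=91
  k=4: a=7, p=7988, q=719
  k=5: a=1, p=8999, q=810
  k=6: a=1, p=16987, q=1529
  k=7: a=3, p=59960, q=5397

59960/5397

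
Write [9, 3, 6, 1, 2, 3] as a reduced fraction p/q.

Using pₖ = aₖpₖ₋₁ + pₖ₋₂ and qₖ = aₖqₖ₋₁ + qₖ₋₂:
  k=0: a=9, p=9, q=1
  k=1: a=3, p=28, q=3
  k=2: a=6, p=177, q=19
  k=3: a=1, p=205, q=22
  k=4: a=2, p=587, q=63
  k=5: a=3, p=1966, q=211

1966/211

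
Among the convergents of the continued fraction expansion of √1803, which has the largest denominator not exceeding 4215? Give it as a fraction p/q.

√1803 = [42; 2, 6, 28, 6, 2, 84, …] (period length 6).
Convergents:
  p_0/q_0 = 42/1
  p_1/q_1 = 85/2
  p_2/q_2 = 552/13
  p_3/q_3 = 15541/366
  p_4/q_4 = 93798/2209
  p_5/q_5 = 203137/4784
q_4 = 2209 ≤ 4215 < 4784 = q_5, so the answer is 93798/2209.

93798/2209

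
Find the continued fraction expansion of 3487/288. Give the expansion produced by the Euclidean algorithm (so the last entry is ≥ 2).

3487 = 12*288 + 31
288 = 9*31 + 9
31 = 3*9 + 4
9 = 2*4 + 1
4 = 4*1 + 0  (stop)
So 3487/288 = [12; 9, 3, 2, 4].

[12; 9, 3, 2, 4]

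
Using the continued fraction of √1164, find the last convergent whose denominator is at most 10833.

√1164 = [34; 8, 1, 1, 16, 1, 1, 8, 68, …] (period length 8).
Convergents:
  p_0/q_0 = 34/1
  p_1/q_1 = 273/8
  p_2/q_2 = 307/9
  p_3/q_3 = 580/17
  p_4/q_4 = 9587/281
  p_5/q_5 = 10167/298
  p_6/q_6 = 19754/579
  p_7/q_7 = 168199/4930
  p_8/q_8 = 11457286/335819
q_7 = 4930 ≤ 10833 < 335819 = q_8, so the answer is 168199/4930.

168199/4930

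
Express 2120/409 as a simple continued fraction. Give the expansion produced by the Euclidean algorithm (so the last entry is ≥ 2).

2120 = 5×409 + 75
409 = 5×75 + 34
75 = 2×34 + 7
34 = 4×7 + 6
7 = 1×6 + 1
6 = 6×1 + 0  (stop)
So 2120/409 = [5; 5, 2, 4, 1, 6].

[5; 5, 2, 4, 1, 6]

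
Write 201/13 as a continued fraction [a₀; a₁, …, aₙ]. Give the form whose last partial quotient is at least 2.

[15; 2, 6]

201 = 15×13 + 6
13 = 2×6 + 1
6 = 6×1 + 0  (stop)
So 201/13 = [15; 2, 6].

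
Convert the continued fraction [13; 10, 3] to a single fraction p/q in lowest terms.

406/31

Using pₖ = aₖpₖ₋₁ + pₖ₋₂ and qₖ = aₖqₖ₋₁ + qₖ₋₂:
  k=0: a=13, p=13, q=1
  k=1: a=10, p=131, q=10
  k=2: a=3, p=406, q=31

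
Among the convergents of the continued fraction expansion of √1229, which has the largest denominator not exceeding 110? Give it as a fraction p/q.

1227/35

√1229 = [35; 17, 1, 1, 17, 70, …] (period length 5).
Convergents:
  p_0/q_0 = 35/1
  p_1/q_1 = 596/17
  p_2/q_2 = 631/18
  p_3/q_3 = 1227/35
  p_4/q_4 = 21490/613
q_3 = 35 ≤ 110 < 613 = q_4, so the answer is 1227/35.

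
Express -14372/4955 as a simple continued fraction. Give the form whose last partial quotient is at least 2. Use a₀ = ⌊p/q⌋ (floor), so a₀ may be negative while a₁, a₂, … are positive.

-14372 = -3×4955 + 493
4955 = 10×493 + 25
493 = 19×25 + 18
25 = 1×18 + 7
18 = 2×7 + 4
7 = 1×4 + 3
4 = 1×3 + 1
3 = 3×1 + 0  (stop)
So -14372/4955 = [-3; 10, 19, 1, 2, 1, 1, 3].

[-3; 10, 19, 1, 2, 1, 1, 3]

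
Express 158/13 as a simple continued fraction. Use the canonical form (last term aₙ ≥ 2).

[12; 6, 2]

158 = 12×13 + 2
13 = 6×2 + 1
2 = 2×1 + 0  (stop)
So 158/13 = [12; 6, 2].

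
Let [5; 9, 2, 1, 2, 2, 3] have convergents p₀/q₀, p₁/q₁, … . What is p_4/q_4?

383/75

Using pₖ = aₖpₖ₋₁ + pₖ₋₂, qₖ = aₖqₖ₋₁ + qₖ₋₂ (with p₋₁=1, p₋₂=0, q₋₁=0, q₋₂=1):
  k=0: a=5, p=5, q=1
  k=1: a=9, p=46, q=9
  k=2: a=2, p=97, q=19
  k=3: a=1, p=143, q=28
  k=4: a=2, p=383, q=75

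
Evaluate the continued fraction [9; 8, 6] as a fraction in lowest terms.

Fold from the inside: start with 6/1.
  8 + 1/6 = 49/6
  9 + 6/49 = 447/49

447/49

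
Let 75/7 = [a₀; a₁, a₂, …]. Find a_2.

2

75 = 10·7 + 5   →  a_0 = 10
7 = 1·5 + 2   →  a_1 = 1
5 = 2·2 + 1   →  a_2 = 2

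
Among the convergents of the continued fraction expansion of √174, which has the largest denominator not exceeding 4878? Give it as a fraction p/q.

38003/2881

√174 = [13; 5, 4, 5, 26, …] (period length 4).
Convergents:
  p_0/q_0 = 13/1
  p_1/q_1 = 66/5
  p_2/q_2 = 277/21
  p_3/q_3 = 1451/110
  p_4/q_4 = 38003/2881
  p_5/q_5 = 191466/14515
q_4 = 2881 ≤ 4878 < 14515 = q_5, so the answer is 38003/2881.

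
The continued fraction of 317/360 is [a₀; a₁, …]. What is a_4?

317 = 0·360 + 317   →  a_0 = 0
360 = 1·317 + 43   →  a_1 = 1
317 = 7·43 + 16   →  a_2 = 7
43 = 2·16 + 11   →  a_3 = 2
16 = 1·11 + 5   →  a_4 = 1

1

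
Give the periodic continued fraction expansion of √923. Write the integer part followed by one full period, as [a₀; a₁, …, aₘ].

a₀ = ⌊√923⌋ = 30.

[30; 2, 1, 1, 1, 2, 60]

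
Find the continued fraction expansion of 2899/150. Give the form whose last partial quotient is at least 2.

[19; 3, 16, 3]

2899 = 19·150 + 49
150 = 3·49 + 3
49 = 16·3 + 1
3 = 3·1 + 0  (stop)
So 2899/150 = [19; 3, 16, 3].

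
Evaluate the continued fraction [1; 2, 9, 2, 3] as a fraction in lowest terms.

205/139

Using pₖ = aₖpₖ₋₁ + pₖ₋₂ and qₖ = aₖqₖ₋₁ + qₖ₋₂:
  k=0: a=1, p=1, q=1
  k=1: a=2, p=3, q=2
  k=2: a=9, p=28, q=19
  k=3: a=2, p=59, q=40
  k=4: a=3, p=205, q=139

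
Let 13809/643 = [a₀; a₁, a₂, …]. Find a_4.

13809 = 21·643 + 306   →  a_0 = 21
643 = 2·306 + 31   →  a_1 = 2
306 = 9·31 + 27   →  a_2 = 9
31 = 1·27 + 4   →  a_3 = 1
27 = 6·4 + 3   →  a_4 = 6

6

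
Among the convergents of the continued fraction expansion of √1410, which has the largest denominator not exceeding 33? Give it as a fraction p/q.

751/20

√1410 = [37; 1, 1, 4, 1, 1, 74, …] (period length 6).
Convergents:
  p_0/q_0 = 37/1
  p_1/q_1 = 38/1
  p_2/q_2 = 75/2
  p_3/q_3 = 338/9
  p_4/q_4 = 413/11
  p_5/q_5 = 751/20
  p_6/q_6 = 55987/1491
q_5 = 20 ≤ 33 < 1491 = q_6, so the answer is 751/20.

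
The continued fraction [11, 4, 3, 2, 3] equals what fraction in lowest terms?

1157/103

Using pₖ = aₖpₖ₋₁ + pₖ₋₂ and qₖ = aₖqₖ₋₁ + qₖ₋₂:
  k=0: a=11, p=11, q=1
  k=1: a=4, p=45, q=4
  k=2: a=3, p=146, q=13
  k=3: a=2, p=337, q=30
  k=4: a=3, p=1157, q=103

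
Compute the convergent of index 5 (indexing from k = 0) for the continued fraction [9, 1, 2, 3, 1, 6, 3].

Using pₖ = aₖpₖ₋₁ + pₖ₋₂, qₖ = aₖqₖ₋₁ + qₖ₋₂ (with p₋₁=1, p₋₂=0, q₋₁=0, q₋₂=1):
  k=0: a=9, p=9, q=1
  k=1: a=1, p=10, q=1
  k=2: a=2, p=29, q=3
  k=3: a=3, p=97, q=10
  k=4: a=1, p=126, q=13
  k=5: a=6, p=853, q=88

853/88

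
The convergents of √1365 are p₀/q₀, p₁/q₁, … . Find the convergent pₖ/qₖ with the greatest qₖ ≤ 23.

665/18

√1365 = [36; 1, 17, 2, 17, 1, 72, …] (period length 6).
Convergents:
  p_0/q_0 = 36/1
  p_1/q_1 = 37/1
  p_2/q_2 = 665/18
  p_3/q_3 = 1367/37
q_2 = 18 ≤ 23 < 37 = q_3, so the answer is 665/18.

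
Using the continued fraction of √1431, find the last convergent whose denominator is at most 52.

1324/35

√1431 = [37; 1, 4, 1, 4, 1, 74, …] (period length 6).
Convergents:
  p_0/q_0 = 37/1
  p_1/q_1 = 38/1
  p_2/q_2 = 189/5
  p_3/q_3 = 227/6
  p_4/q_4 = 1097/29
  p_5/q_5 = 1324/35
  p_6/q_6 = 99073/2619
q_5 = 35 ≤ 52 < 2619 = q_6, so the answer is 1324/35.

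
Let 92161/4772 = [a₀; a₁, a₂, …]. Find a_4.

92161 = 19·4772 + 1493   →  a_0 = 19
4772 = 3·1493 + 293   →  a_1 = 3
1493 = 5·293 + 28   →  a_2 = 5
293 = 10·28 + 13   →  a_3 = 10
28 = 2·13 + 2   →  a_4 = 2

2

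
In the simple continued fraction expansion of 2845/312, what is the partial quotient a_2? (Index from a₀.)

2845 = 9·312 + 37   →  a_0 = 9
312 = 8·37 + 16   →  a_1 = 8
37 = 2·16 + 5   →  a_2 = 2

2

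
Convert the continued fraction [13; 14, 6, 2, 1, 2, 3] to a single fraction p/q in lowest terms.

31827/2435

Using pₖ = aₖpₖ₋₁ + pₖ₋₂ and qₖ = aₖqₖ₋₁ + qₖ₋₂:
  k=0: a=13, p=13, q=1
  k=1: a=14, p=183, q=14
  k=2: a=6, p=1111, q=85
  k=3: a=2, p=2405, q=184
  k=4: a=1, p=3516, q=269
  k=5: a=2, p=9437, q=722
  k=6: a=3, p=31827, q=2435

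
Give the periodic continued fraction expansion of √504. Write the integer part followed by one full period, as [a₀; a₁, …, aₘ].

a₀ = ⌊√504⌋ = 22.
With m₀=0, d₀=1 and mₖ₊₁ = dₖaₖ − mₖ, dₖ₊₁ = (n − mₖ₊₁²)/dₖ, aₖ₊₁ = ⌊(a₀+mₖ₊₁)/dₖ₊₁⌋:
  k=1: m=22, d=20, a=2
  k=2: m=18, d=9, a=4
  k=3: m=18, d=20, a=2
  k=4: m=22, d=1, a=44
d=1 and a=2a₀=44 at k=4, so the next step gives (m, d) = (22, 20) again — its k=1 value — and the period has length 4.

[22; 2, 4, 2, 44]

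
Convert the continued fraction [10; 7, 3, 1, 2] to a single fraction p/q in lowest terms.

Fold from the inside: start with 2/1.
  1 + 1/2 = 3/2
  3 + 2/3 = 11/3
  7 + 3/11 = 80/11
  10 + 11/80 = 811/80

811/80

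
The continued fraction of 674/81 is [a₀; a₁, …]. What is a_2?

8

674 = 8·81 + 26   →  a_0 = 8
81 = 3·26 + 3   →  a_1 = 3
26 = 8·3 + 2   →  a_2 = 8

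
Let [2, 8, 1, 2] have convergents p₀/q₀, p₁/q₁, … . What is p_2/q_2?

Using pₖ = aₖpₖ₋₁ + pₖ₋₂, qₖ = aₖqₖ₋₁ + qₖ₋₂ (with p₋₁=1, p₋₂=0, q₋₁=0, q₋₂=1):
  k=0: a=2, p=2, q=1
  k=1: a=8, p=17, q=8
  k=2: a=1, p=19, q=9

19/9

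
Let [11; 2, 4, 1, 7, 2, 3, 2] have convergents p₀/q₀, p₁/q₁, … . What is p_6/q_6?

7273/635

Using pₖ = aₖpₖ₋₁ + pₖ₋₂, qₖ = aₖqₖ₋₁ + qₖ₋₂ (with p₋₁=1, p₋₂=0, q₋₁=0, q₋₂=1):
  k=0: a=11, p=11, q=1
  k=1: a=2, p=23, q=2
  k=2: a=4, p=103, q=9
  k=3: a=1, p=126, q=11
  k=4: a=7, p=985, q=86
  k=5: a=2, p=2096, q=183
  k=6: a=3, p=7273, q=635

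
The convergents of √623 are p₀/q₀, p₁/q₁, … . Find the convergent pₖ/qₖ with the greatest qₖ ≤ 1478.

31175/1249

√623 = [24; 1, 23, 1, 48, …] (period length 4).
Convergents:
  p_0/q_0 = 24/1
  p_1/q_1 = 25/1
  p_2/q_2 = 599/24
  p_3/q_3 = 624/25
  p_4/q_4 = 30551/1224
  p_5/q_5 = 31175/1249
  p_6/q_6 = 747576/29951
q_5 = 1249 ≤ 1478 < 29951 = q_6, so the answer is 31175/1249.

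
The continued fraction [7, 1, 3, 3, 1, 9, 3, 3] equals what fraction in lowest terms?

13286/1711

Using pₖ = aₖpₖ₋₁ + pₖ₋₂ and qₖ = aₖqₖ₋₁ + qₖ₋₂:
  k=0: a=7, p=7, q=1
  k=1: a=1, p=8, q=1
  k=2: a=3, p=31, q=4
  k=3: a=3, p=101, q=13
  k=4: a=1, p=132, q=17
  k=5: a=9, p=1289, q=166
  k=6: a=3, p=3999, q=515
  k=7: a=3, p=13286, q=1711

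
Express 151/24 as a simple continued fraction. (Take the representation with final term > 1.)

151 = 6·24 + 7
24 = 3·7 + 3
7 = 2·3 + 1
3 = 3·1 + 0  (stop)
So 151/24 = [6; 3, 2, 3].

[6; 3, 2, 3]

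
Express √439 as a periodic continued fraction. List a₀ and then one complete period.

[20; 1, 19, 1, 40]

a₀ = ⌊√439⌋ = 20.
With m₀=0, d₀=1 and mₖ₊₁ = dₖaₖ − mₖ, dₖ₊₁ = (n − mₖ₊₁²)/dₖ, aₖ₊₁ = ⌊(a₀+mₖ₊₁)/dₖ₊₁⌋:
  k=1: m=20, d=39, a=1
  k=2: m=19, d=2, a=19
  k=3: m=19, d=39, a=1
  k=4: m=20, d=1, a=40
d=1 and a=2a₀=40 at k=4, so the next step gives (m, d) = (20, 39) again — its k=1 value — and the period has length 4.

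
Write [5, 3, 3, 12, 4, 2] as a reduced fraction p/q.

Fold from the inside: start with 2/1.
  4 + 1/2 = 9/2
  12 + 2/9 = 110/9
  3 + 9/110 = 339/110
  3 + 110/339 = 1127/339
  5 + 339/1127 = 5974/1127

5974/1127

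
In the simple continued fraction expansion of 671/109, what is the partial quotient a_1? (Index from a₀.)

6

671 = 6·109 + 17   →  a_0 = 6
109 = 6·17 + 7   →  a_1 = 6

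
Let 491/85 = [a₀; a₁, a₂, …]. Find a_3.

2

491 = 5·85 + 66   →  a_0 = 5
85 = 1·66 + 19   →  a_1 = 1
66 = 3·19 + 9   →  a_2 = 3
19 = 2·9 + 1   →  a_3 = 2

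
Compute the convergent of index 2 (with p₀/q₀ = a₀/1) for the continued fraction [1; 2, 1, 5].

4/3

Using pₖ = aₖpₖ₋₁ + pₖ₋₂, qₖ = aₖqₖ₋₁ + qₖ₋₂ (with p₋₁=1, p₋₂=0, q₋₁=0, q₋₂=1):
  k=0: a=1, p=1, q=1
  k=1: a=2, p=3, q=2
  k=2: a=1, p=4, q=3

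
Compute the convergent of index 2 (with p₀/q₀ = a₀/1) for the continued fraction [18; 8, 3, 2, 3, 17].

453/25

Using pₖ = aₖpₖ₋₁ + pₖ₋₂, qₖ = aₖqₖ₋₁ + qₖ₋₂ (with p₋₁=1, p₋₂=0, q₋₁=0, q₋₂=1):
  k=0: a=18, p=18, q=1
  k=1: a=8, p=145, q=8
  k=2: a=3, p=453, q=25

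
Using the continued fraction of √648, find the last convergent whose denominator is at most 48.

280/11

√648 = [25; 2, 5, 6, 5, 2, 50, …] (period length 6).
Convergents:
  p_0/q_0 = 25/1
  p_1/q_1 = 51/2
  p_2/q_2 = 280/11
  p_3/q_3 = 1731/68
q_2 = 11 ≤ 48 < 68 = q_3, so the answer is 280/11.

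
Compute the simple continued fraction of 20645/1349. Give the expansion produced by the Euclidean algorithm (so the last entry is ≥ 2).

[15; 3, 3, 2, 4, 13]

20645 = 15·1349 + 410
1349 = 3·410 + 119
410 = 3·119 + 53
119 = 2·53 + 13
53 = 4·13 + 1
13 = 13·1 + 0  (stop)
So 20645/1349 = [15; 3, 3, 2, 4, 13].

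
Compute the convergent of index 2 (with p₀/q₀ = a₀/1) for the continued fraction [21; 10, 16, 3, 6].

3397/161

Using pₖ = aₖpₖ₋₁ + pₖ₋₂, qₖ = aₖqₖ₋₁ + qₖ₋₂ (with p₋₁=1, p₋₂=0, q₋₁=0, q₋₂=1):
  k=0: a=21, p=21, q=1
  k=1: a=10, p=211, q=10
  k=2: a=16, p=3397, q=161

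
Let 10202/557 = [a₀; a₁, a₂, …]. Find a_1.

3

10202 = 18·557 + 176   →  a_0 = 18
557 = 3·176 + 29   →  a_1 = 3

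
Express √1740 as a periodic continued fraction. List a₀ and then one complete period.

a₀ = ⌊√1740⌋ = 41.
With m₀=0, d₀=1 and mₖ₊₁ = dₖaₖ − mₖ, dₖ₊₁ = (n − mₖ₊₁²)/dₖ, aₖ₊₁ = ⌊(a₀+mₖ₊₁)/dₖ₊₁⌋:
  k=1: m=41, d=59, a=1
  k=2: m=18, d=24, a=2
  k=3: m=30, d=35, a=2
  k=4: m=40, d=4, a=20
  k=5: m=40, d=35, a=2
  k=6: m=30, d=24, a=2
  k=7: m=18, d=59, a=1
  k=8: m=41, d=1, a=82
d=1 and a=2a₀=82 at k=8, so the next step gives (m, d) = (41, 59) again — its k=1 value — and the period has length 8.

[41; 1, 2, 2, 20, 2, 2, 1, 82]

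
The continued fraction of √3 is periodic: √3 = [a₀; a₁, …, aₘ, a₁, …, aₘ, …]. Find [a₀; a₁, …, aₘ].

a₀ = ⌊√3⌋ = 1.
With m₀=0, d₀=1 and mₖ₊₁ = dₖaₖ − mₖ, dₖ₊₁ = (n − mₖ₊₁²)/dₖ, aₖ₊₁ = ⌊(a₀+mₖ₊₁)/dₖ₊₁⌋:
  k=1: m=1, d=2, a=1
  k=2: m=1, d=1, a=2
d=1 and a=2a₀=2 at k=2, so the next step gives (m, d) = (1, 2) again — its k=1 value — and the period has length 2.

[1; 1, 2]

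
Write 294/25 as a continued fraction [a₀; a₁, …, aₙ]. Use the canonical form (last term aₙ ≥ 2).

[11; 1, 3, 6]

294 = 11×25 + 19
25 = 1×19 + 6
19 = 3×6 + 1
6 = 6×1 + 0  (stop)
So 294/25 = [11; 1, 3, 6].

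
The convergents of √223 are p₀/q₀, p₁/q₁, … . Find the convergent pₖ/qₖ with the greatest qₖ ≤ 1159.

6705/449

√223 = [14; 1, 13, 1, 28, …] (period length 4).
Convergents:
  p_0/q_0 = 14/1
  p_1/q_1 = 15/1
  p_2/q_2 = 209/14
  p_3/q_3 = 224/15
  p_4/q_4 = 6481/434
  p_5/q_5 = 6705/449
  p_6/q_6 = 93646/6271
q_5 = 449 ≤ 1159 < 6271 = q_6, so the answer is 6705/449.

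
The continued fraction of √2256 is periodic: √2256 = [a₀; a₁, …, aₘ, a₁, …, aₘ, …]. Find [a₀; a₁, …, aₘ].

[47; 2, 94]

a₀ = ⌊√2256⌋ = 47.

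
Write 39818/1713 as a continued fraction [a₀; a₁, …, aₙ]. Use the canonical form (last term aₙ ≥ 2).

[23; 4, 11, 3, 12]

39818 = 23×1713 + 419
1713 = 4×419 + 37
419 = 11×37 + 12
37 = 3×12 + 1
12 = 12×1 + 0  (stop)
So 39818/1713 = [23; 4, 11, 3, 12].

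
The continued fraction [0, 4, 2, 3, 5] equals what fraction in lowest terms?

Fold from the inside: start with 5/1.
  3 + 1/5 = 16/5
  2 + 5/16 = 37/16
  4 + 16/37 = 164/37
  0 + 37/164 = 37/164

37/164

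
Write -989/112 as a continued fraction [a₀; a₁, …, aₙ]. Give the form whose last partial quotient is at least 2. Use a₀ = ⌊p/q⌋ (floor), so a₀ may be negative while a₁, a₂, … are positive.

[-9; 5, 1, 8, 2]

-989 = -9*112 + 19
112 = 5*19 + 17
19 = 1*17 + 2
17 = 8*2 + 1
2 = 2*1 + 0  (stop)
So -989/112 = [-9; 5, 1, 8, 2].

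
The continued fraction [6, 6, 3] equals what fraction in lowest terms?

Using pₖ = aₖpₖ₋₁ + pₖ₋₂ and qₖ = aₖqₖ₋₁ + qₖ₋₂:
  k=0: a=6, p=6, q=1
  k=1: a=6, p=37, q=6
  k=2: a=3, p=117, q=19

117/19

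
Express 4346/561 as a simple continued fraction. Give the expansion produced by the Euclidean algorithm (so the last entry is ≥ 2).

[7; 1, 2, 1, 19, 3, 2]

4346 = 7*561 + 419
561 = 1*419 + 142
419 = 2*142 + 135
142 = 1*135 + 7
135 = 19*7 + 2
7 = 3*2 + 1
2 = 2*1 + 0  (stop)
So 4346/561 = [7; 1, 2, 1, 19, 3, 2].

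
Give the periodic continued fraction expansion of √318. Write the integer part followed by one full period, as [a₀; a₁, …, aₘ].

[17; 1, 4, 1, 34]

a₀ = ⌊√318⌋ = 17.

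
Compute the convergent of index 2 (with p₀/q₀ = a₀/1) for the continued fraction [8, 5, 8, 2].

Using pₖ = aₖpₖ₋₁ + pₖ₋₂, qₖ = aₖqₖ₋₁ + qₖ₋₂ (with p₋₁=1, p₋₂=0, q₋₁=0, q₋₂=1):
  k=0: a=8, p=8, q=1
  k=1: a=5, p=41, q=5
  k=2: a=8, p=336, q=41

336/41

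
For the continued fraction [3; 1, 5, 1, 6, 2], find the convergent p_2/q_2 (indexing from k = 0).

23/6

Using pₖ = aₖpₖ₋₁ + pₖ₋₂, qₖ = aₖqₖ₋₁ + qₖ₋₂ (with p₋₁=1, p₋₂=0, q₋₁=0, q₋₂=1):
  k=0: a=3, p=3, q=1
  k=1: a=1, p=4, q=1
  k=2: a=5, p=23, q=6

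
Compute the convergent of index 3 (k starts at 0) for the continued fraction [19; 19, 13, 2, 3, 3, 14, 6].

Using pₖ = aₖpₖ₋₁ + pₖ₋₂, qₖ = aₖqₖ₋₁ + qₖ₋₂ (with p₋₁=1, p₋₂=0, q₋₁=0, q₋₂=1):
  k=0: a=19, p=19, q=1
  k=1: a=19, p=362, q=19
  k=2: a=13, p=4725, q=248
  k=3: a=2, p=9812, q=515

9812/515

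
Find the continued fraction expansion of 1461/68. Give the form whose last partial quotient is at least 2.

1461 = 21×68 + 33
68 = 2×33 + 2
33 = 16×2 + 1
2 = 2×1 + 0  (stop)
So 1461/68 = [21; 2, 16, 2].

[21; 2, 16, 2]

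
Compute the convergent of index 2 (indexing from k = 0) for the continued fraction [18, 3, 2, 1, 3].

Using pₖ = aₖpₖ₋₁ + pₖ₋₂, qₖ = aₖqₖ₋₁ + qₖ₋₂ (with p₋₁=1, p₋₂=0, q₋₁=0, q₋₂=1):
  k=0: a=18, p=18, q=1
  k=1: a=3, p=55, q=3
  k=2: a=2, p=128, q=7

128/7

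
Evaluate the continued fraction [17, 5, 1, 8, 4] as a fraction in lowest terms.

Fold from the inside: start with 4/1.
  8 + 1/4 = 33/4
  1 + 4/33 = 37/33
  5 + 33/37 = 218/37
  17 + 37/218 = 3743/218

3743/218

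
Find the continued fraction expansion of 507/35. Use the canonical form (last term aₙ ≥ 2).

507 = 14×35 + 17
35 = 2×17 + 1
17 = 17×1 + 0  (stop)
So 507/35 = [14; 2, 17].

[14; 2, 17]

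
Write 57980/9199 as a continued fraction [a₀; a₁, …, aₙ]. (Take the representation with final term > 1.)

57980 = 6·9199 + 2786
9199 = 3·2786 + 841
2786 = 3·841 + 263
841 = 3·263 + 52
263 = 5·52 + 3
52 = 17·3 + 1
3 = 3·1 + 0  (stop)
So 57980/9199 = [6; 3, 3, 3, 5, 17, 3].

[6; 3, 3, 3, 5, 17, 3]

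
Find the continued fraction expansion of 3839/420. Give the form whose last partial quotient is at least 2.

[9; 7, 8, 2, 3]

3839 = 9×420 + 59
420 = 7×59 + 7
59 = 8×7 + 3
7 = 2×3 + 1
3 = 3×1 + 0  (stop)
So 3839/420 = [9; 7, 8, 2, 3].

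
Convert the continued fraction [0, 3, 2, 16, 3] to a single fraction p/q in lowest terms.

101/352

Fold from the inside: start with 3/1.
  16 + 1/3 = 49/3
  2 + 3/49 = 101/49
  3 + 49/101 = 352/101
  0 + 101/352 = 101/352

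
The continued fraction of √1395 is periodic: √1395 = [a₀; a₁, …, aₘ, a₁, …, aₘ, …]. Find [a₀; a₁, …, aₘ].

[37; 2, 1, 6, 8, 6, 1, 2, 74]

a₀ = ⌊√1395⌋ = 37.
With m₀=0, d₀=1 and mₖ₊₁ = dₖaₖ − mₖ, dₖ₊₁ = (n − mₖ₊₁²)/dₖ, aₖ₊₁ = ⌊(a₀+mₖ₊₁)/dₖ₊₁⌋:
  k=1: m=37, d=26, a=2
  k=2: m=15, d=45, a=1
  k=3: m=30, d=11, a=6
  k=4: m=36, d=9, a=8
  k=5: m=36, d=11, a=6
  k=6: m=30, d=45, a=1
  k=7: m=15, d=26, a=2
  k=8: m=37, d=1, a=74
d=1 and a=2a₀=74 at k=8, so the next step gives (m, d) = (37, 26) again — its k=1 value — and the period has length 8.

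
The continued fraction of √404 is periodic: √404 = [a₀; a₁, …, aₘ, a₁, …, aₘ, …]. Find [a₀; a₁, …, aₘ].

[20; 10, 40]

a₀ = ⌊√404⌋ = 20.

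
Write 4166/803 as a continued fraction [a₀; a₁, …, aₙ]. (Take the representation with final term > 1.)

4166 = 5×803 + 151
803 = 5×151 + 48
151 = 3×48 + 7
48 = 6×7 + 6
7 = 1×6 + 1
6 = 6×1 + 0  (stop)
So 4166/803 = [5; 5, 3, 6, 1, 6].

[5; 5, 3, 6, 1, 6]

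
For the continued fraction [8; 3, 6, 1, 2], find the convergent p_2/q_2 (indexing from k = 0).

Using pₖ = aₖpₖ₋₁ + pₖ₋₂, qₖ = aₖqₖ₋₁ + qₖ₋₂ (with p₋₁=1, p₋₂=0, q₋₁=0, q₋₂=1):
  k=0: a=8, p=8, q=1
  k=1: a=3, p=25, q=3
  k=2: a=6, p=158, q=19

158/19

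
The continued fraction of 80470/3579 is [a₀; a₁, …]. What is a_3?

80470 = 22·3579 + 1732   →  a_0 = 22
3579 = 2·1732 + 115   →  a_1 = 2
1732 = 15·115 + 7   →  a_2 = 15
115 = 16·7 + 3   →  a_3 = 16

16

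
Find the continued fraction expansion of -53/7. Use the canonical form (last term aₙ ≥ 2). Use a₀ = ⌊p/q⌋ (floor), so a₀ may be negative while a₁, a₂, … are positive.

[-8; 2, 3]

-53 = -8*7 + 3
7 = 2*3 + 1
3 = 3*1 + 0  (stop)
So -53/7 = [-8; 2, 3].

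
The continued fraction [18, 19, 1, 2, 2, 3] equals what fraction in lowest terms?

8538/473

Fold from the inside: start with 3/1.
  2 + 1/3 = 7/3
  2 + 3/7 = 17/7
  1 + 7/17 = 24/17
  19 + 17/24 = 473/24
  18 + 24/473 = 8538/473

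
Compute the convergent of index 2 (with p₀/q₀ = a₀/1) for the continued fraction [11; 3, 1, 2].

45/4

Using pₖ = aₖpₖ₋₁ + pₖ₋₂, qₖ = aₖqₖ₋₁ + qₖ₋₂ (with p₋₁=1, p₋₂=0, q₋₁=0, q₋₂=1):
  k=0: a=11, p=11, q=1
  k=1: a=3, p=34, q=3
  k=2: a=1, p=45, q=4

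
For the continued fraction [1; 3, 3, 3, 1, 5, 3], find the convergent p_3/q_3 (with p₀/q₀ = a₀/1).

43/33

Using pₖ = aₖpₖ₋₁ + pₖ₋₂, qₖ = aₖqₖ₋₁ + qₖ₋₂ (with p₋₁=1, p₋₂=0, q₋₁=0, q₋₂=1):
  k=0: a=1, p=1, q=1
  k=1: a=3, p=4, q=3
  k=2: a=3, p=13, q=10
  k=3: a=3, p=43, q=33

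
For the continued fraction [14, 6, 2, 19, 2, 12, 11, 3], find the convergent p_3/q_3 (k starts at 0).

3581/253

Using pₖ = aₖpₖ₋₁ + pₖ₋₂, qₖ = aₖqₖ₋₁ + qₖ₋₂ (with p₋₁=1, p₋₂=0, q₋₁=0, q₋₂=1):
  k=0: a=14, p=14, q=1
  k=1: a=6, p=85, q=6
  k=2: a=2, p=184, q=13
  k=3: a=19, p=3581, q=253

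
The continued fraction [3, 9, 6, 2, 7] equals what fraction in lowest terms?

2761/888

Using pₖ = aₖpₖ₋₁ + pₖ₋₂ and qₖ = aₖqₖ₋₁ + qₖ₋₂:
  k=0: a=3, p=3, q=1
  k=1: a=9, p=28, q=9
  k=2: a=6, p=171, q=55
  k=3: a=2, p=370, q=119
  k=4: a=7, p=2761, q=888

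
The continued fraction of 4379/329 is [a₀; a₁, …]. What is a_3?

2

4379 = 13·329 + 102   →  a_0 = 13
329 = 3·102 + 23   →  a_1 = 3
102 = 4·23 + 10   →  a_2 = 4
23 = 2·10 + 3   →  a_3 = 2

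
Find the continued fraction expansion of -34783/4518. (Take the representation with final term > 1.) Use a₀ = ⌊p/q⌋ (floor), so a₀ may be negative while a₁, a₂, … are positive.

[-8; 3, 3, 7, 1, 3, 3, 4]

-34783 = -8*4518 + 1361
4518 = 3*1361 + 435
1361 = 3*435 + 56
435 = 7*56 + 43
56 = 1*43 + 13
43 = 3*13 + 4
13 = 3*4 + 1
4 = 4*1 + 0  (stop)
So -34783/4518 = [-8; 3, 3, 7, 1, 3, 3, 4].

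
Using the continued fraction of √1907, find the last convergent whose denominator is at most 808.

√1907 = [43; 1, 2, 43, 2, 1, 86, …] (period length 6).
Convergents:
  p_0/q_0 = 43/1
  p_1/q_1 = 44/1
  p_2/q_2 = 131/3
  p_3/q_3 = 5677/130
  p_4/q_4 = 11485/263
  p_5/q_5 = 17162/393
  p_6/q_6 = 1487417/34061
q_5 = 393 ≤ 808 < 34061 = q_6, so the answer is 17162/393.

17162/393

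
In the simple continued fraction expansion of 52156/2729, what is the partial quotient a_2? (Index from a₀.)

52156 = 19·2729 + 305   →  a_0 = 19
2729 = 8·305 + 289   →  a_1 = 8
305 = 1·289 + 16   →  a_2 = 1

1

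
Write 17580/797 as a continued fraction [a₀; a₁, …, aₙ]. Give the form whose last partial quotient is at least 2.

[22; 17, 3, 15]

17580 = 22*797 + 46
797 = 17*46 + 15
46 = 3*15 + 1
15 = 15*1 + 0  (stop)
So 17580/797 = [22; 17, 3, 15].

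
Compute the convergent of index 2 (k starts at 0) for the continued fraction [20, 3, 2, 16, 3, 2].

Using pₖ = aₖpₖ₋₁ + pₖ₋₂, qₖ = aₖqₖ₋₁ + qₖ₋₂ (with p₋₁=1, p₋₂=0, q₋₁=0, q₋₂=1):
  k=0: a=20, p=20, q=1
  k=1: a=3, p=61, q=3
  k=2: a=2, p=142, q=7

142/7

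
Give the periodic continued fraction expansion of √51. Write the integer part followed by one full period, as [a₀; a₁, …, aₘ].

[7; 7, 14]

a₀ = ⌊√51⌋ = 7.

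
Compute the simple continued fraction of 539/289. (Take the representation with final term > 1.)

[1; 1, 6, 2, 2, 3, 2]

539 = 1×289 + 250
289 = 1×250 + 39
250 = 6×39 + 16
39 = 2×16 + 7
16 = 2×7 + 2
7 = 3×2 + 1
2 = 2×1 + 0  (stop)
So 539/289 = [1; 1, 6, 2, 2, 3, 2].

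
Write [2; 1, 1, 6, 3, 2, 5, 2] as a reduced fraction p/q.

Using pₖ = aₖpₖ₋₁ + pₖ₋₂ and qₖ = aₖqₖ₋₁ + qₖ₋₂:
  k=0: a=2, p=2, q=1
  k=1: a=1, p=3, q=1
  k=2: a=1, p=5, q=2
  k=3: a=6, p=33, q=13
  k=4: a=3, p=104, q=41
  k=5: a=2, p=241, q=95
  k=6: a=5, p=1309, q=516
  k=7: a=2, p=2859, q=1127

2859/1127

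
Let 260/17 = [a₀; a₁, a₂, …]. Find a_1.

3

260 = 15·17 + 5   →  a_0 = 15
17 = 3·5 + 2   →  a_1 = 3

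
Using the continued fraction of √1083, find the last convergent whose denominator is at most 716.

√1083 = [32; 1, 9, 1, 64, …] (period length 4).
Convergents:
  p_0/q_0 = 32/1
  p_1/q_1 = 33/1
  p_2/q_2 = 329/10
  p_3/q_3 = 362/11
  p_4/q_4 = 23497/714
  p_5/q_5 = 23859/725
q_4 = 714 ≤ 716 < 725 = q_5, so the answer is 23497/714.

23497/714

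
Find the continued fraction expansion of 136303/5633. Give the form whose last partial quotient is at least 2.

[24; 5, 14, 4, 9, 2]

136303 = 24·5633 + 1111
5633 = 5·1111 + 78
1111 = 14·78 + 19
78 = 4·19 + 2
19 = 9·2 + 1
2 = 2·1 + 0  (stop)
So 136303/5633 = [24; 5, 14, 4, 9, 2].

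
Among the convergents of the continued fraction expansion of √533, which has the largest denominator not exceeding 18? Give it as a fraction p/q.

277/12

√533 = [23; 11, 1, 1, 11, 46, …] (period length 5).
Convergents:
  p_0/q_0 = 23/1
  p_1/q_1 = 254/11
  p_2/q_2 = 277/12
  p_3/q_3 = 531/23
q_2 = 12 ≤ 18 < 23 = q_3, so the answer is 277/12.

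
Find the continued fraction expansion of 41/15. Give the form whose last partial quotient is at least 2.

41 = 2·15 + 11
15 = 1·11 + 4
11 = 2·4 + 3
4 = 1·3 + 1
3 = 3·1 + 0  (stop)
So 41/15 = [2; 1, 2, 1, 3].

[2; 1, 2, 1, 3]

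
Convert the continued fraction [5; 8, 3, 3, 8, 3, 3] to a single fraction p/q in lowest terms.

36555/7139

Fold from the inside: start with 3/1.
  3 + 1/3 = 10/3
  8 + 3/10 = 83/10
  3 + 10/83 = 259/83
  3 + 83/259 = 860/259
  8 + 259/860 = 7139/860
  5 + 860/7139 = 36555/7139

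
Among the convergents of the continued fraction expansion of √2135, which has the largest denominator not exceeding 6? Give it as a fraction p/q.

√2135 = [46; 4, 1, 5, 1, 4, 92, …] (period length 6).
Convergents:
  p_0/q_0 = 46/1
  p_1/q_1 = 185/4
  p_2/q_2 = 231/5
  p_3/q_3 = 1340/29
q_2 = 5 ≤ 6 < 29 = q_3, so the answer is 231/5.

231/5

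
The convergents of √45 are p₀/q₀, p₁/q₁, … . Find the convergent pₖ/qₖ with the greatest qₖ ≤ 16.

√45 = [6; 1, 2, 2, 2, 1, 12, …] (period length 6).
Convergents:
  p_0/q_0 = 6/1
  p_1/q_1 = 7/1
  p_2/q_2 = 20/3
  p_3/q_3 = 47/7
  p_4/q_4 = 114/17
q_3 = 7 ≤ 16 < 17 = q_4, so the answer is 47/7.

47/7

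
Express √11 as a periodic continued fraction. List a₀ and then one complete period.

[3; 3, 6]

a₀ = ⌊√11⌋ = 3.
With m₀=0, d₀=1 and mₖ₊₁ = dₖaₖ − mₖ, dₖ₊₁ = (n − mₖ₊₁²)/dₖ, aₖ₊₁ = ⌊(a₀+mₖ₊₁)/dₖ₊₁⌋:
  k=1: m=3, d=2, a=3
  k=2: m=3, d=1, a=6
d=1 and a=2a₀=6 at k=2, so the next step gives (m, d) = (3, 2) again — its k=1 value — and the period has length 2.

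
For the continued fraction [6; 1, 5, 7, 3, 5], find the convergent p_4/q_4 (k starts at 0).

923/135

Using pₖ = aₖpₖ₋₁ + pₖ₋₂, qₖ = aₖqₖ₋₁ + qₖ₋₂ (with p₋₁=1, p₋₂=0, q₋₁=0, q₋₂=1):
  k=0: a=6, p=6, q=1
  k=1: a=1, p=7, q=1
  k=2: a=5, p=41, q=6
  k=3: a=7, p=294, q=43
  k=4: a=3, p=923, q=135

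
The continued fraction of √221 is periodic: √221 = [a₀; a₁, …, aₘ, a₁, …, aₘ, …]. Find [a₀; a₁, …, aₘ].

a₀ = ⌊√221⌋ = 14.
With m₀=0, d₀=1 and mₖ₊₁ = dₖaₖ − mₖ, dₖ₊₁ = (n − mₖ₊₁²)/dₖ, aₖ₊₁ = ⌊(a₀+mₖ₊₁)/dₖ₊₁⌋:
  k=1: m=14, d=25, a=1
  k=2: m=11, d=4, a=6
  k=3: m=13, d=13, a=2
  k=4: m=13, d=4, a=6
  k=5: m=11, d=25, a=1
  k=6: m=14, d=1, a=28
d=1 and a=2a₀=28 at k=6, so the next step gives (m, d) = (14, 25) again — its k=1 value — and the period has length 6.

[14; 1, 6, 2, 6, 1, 28]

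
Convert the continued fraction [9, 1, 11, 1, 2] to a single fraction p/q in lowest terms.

Fold from the inside: start with 2/1.
  1 + 1/2 = 3/2
  11 + 2/3 = 35/3
  1 + 3/35 = 38/35
  9 + 35/38 = 377/38

377/38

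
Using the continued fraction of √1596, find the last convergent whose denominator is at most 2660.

63880/1599

√1596 = [39; 1, 18, 1, 78, …] (period length 4).
Convergents:
  p_0/q_0 = 39/1
  p_1/q_1 = 40/1
  p_2/q_2 = 759/19
  p_3/q_3 = 799/20
  p_4/q_4 = 63081/1579
  p_5/q_5 = 63880/1599
  p_6/q_6 = 1212921/30361
q_5 = 1599 ≤ 2660 < 30361 = q_6, so the answer is 63880/1599.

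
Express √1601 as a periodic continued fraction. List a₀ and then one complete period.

a₀ = ⌊√1601⌋ = 40.
With m₀=0, d₀=1 and mₖ₊₁ = dₖaₖ − mₖ, dₖ₊₁ = (n − mₖ₊₁²)/dₖ, aₖ₊₁ = ⌊(a₀+mₖ₊₁)/dₖ₊₁⌋:
  k=1: m=40, d=1, a=80
d=1 and a=2a₀=80 at k=1, so the next step gives (m, d) = (40, 1) again — its k=1 value — and the period has length 1.

[40; 80]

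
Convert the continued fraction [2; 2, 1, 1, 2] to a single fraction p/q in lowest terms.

31/13

Fold from the inside: start with 2/1.
  1 + 1/2 = 3/2
  1 + 2/3 = 5/3
  2 + 3/5 = 13/5
  2 + 5/13 = 31/13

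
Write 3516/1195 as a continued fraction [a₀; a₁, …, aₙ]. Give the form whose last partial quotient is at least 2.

[2; 1, 16, 3, 7, 3]

3516 = 2·1195 + 1126
1195 = 1·1126 + 69
1126 = 16·69 + 22
69 = 3·22 + 3
22 = 7·3 + 1
3 = 3·1 + 0  (stop)
So 3516/1195 = [2; 1, 16, 3, 7, 3].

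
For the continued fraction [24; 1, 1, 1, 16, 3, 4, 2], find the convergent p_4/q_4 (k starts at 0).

Using pₖ = aₖpₖ₋₁ + pₖ₋₂, qₖ = aₖqₖ₋₁ + qₖ₋₂ (with p₋₁=1, p₋₂=0, q₋₁=0, q₋₂=1):
  k=0: a=24, p=24, q=1
  k=1: a=1, p=25, q=1
  k=2: a=1, p=49, q=2
  k=3: a=1, p=74, q=3
  k=4: a=16, p=1233, q=50

1233/50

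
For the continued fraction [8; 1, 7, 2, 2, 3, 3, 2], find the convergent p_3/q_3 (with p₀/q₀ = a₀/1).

Using pₖ = aₖpₖ₋₁ + pₖ₋₂, qₖ = aₖqₖ₋₁ + qₖ₋₂ (with p₋₁=1, p₋₂=0, q₋₁=0, q₋₂=1):
  k=0: a=8, p=8, q=1
  k=1: a=1, p=9, q=1
  k=2: a=7, p=71, q=8
  k=3: a=2, p=151, q=17

151/17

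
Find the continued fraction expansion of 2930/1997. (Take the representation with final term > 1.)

[1; 2, 7, 8, 5, 3]

2930 = 1×1997 + 933
1997 = 2×933 + 131
933 = 7×131 + 16
131 = 8×16 + 3
16 = 5×3 + 1
3 = 3×1 + 0  (stop)
So 2930/1997 = [1; 2, 7, 8, 5, 3].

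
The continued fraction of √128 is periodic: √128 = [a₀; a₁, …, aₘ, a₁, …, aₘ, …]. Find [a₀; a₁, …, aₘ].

[11; 3, 5, 3, 22]

a₀ = ⌊√128⌋ = 11.
With m₀=0, d₀=1 and mₖ₊₁ = dₖaₖ − mₖ, dₖ₊₁ = (n − mₖ₊₁²)/dₖ, aₖ₊₁ = ⌊(a₀+mₖ₊₁)/dₖ₊₁⌋:
  k=1: m=11, d=7, a=3
  k=2: m=10, d=4, a=5
  k=3: m=10, d=7, a=3
  k=4: m=11, d=1, a=22
d=1 and a=2a₀=22 at k=4, so the next step gives (m, d) = (11, 7) again — its k=1 value — and the period has length 4.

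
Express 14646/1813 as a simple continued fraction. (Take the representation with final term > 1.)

14646 = 8×1813 + 142
1813 = 12×142 + 109
142 = 1×109 + 33
109 = 3×33 + 10
33 = 3×10 + 3
10 = 3×3 + 1
3 = 3×1 + 0  (stop)
So 14646/1813 = [8; 12, 1, 3, 3, 3, 3].

[8; 12, 1, 3, 3, 3, 3]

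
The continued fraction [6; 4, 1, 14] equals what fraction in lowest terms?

459/74

Using pₖ = aₖpₖ₋₁ + pₖ₋₂ and qₖ = aₖqₖ₋₁ + qₖ₋₂:
  k=0: a=6, p=6, q=1
  k=1: a=4, p=25, q=4
  k=2: a=1, p=31, q=5
  k=3: a=14, p=459, q=74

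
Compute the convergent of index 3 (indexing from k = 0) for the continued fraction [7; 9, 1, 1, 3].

Using pₖ = aₖpₖ₋₁ + pₖ₋₂, qₖ = aₖqₖ₋₁ + qₖ₋₂ (with p₋₁=1, p₋₂=0, q₋₁=0, q₋₂=1):
  k=0: a=7, p=7, q=1
  k=1: a=9, p=64, q=9
  k=2: a=1, p=71, q=10
  k=3: a=1, p=135, q=19

135/19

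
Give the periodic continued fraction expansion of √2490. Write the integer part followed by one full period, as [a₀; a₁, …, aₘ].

[49; 1, 8, 1, 98]

a₀ = ⌊√2490⌋ = 49.
With m₀=0, d₀=1 and mₖ₊₁ = dₖaₖ − mₖ, dₖ₊₁ = (n − mₖ₊₁²)/dₖ, aₖ₊₁ = ⌊(a₀+mₖ₊₁)/dₖ₊₁⌋:
  k=1: m=49, d=89, a=1
  k=2: m=40, d=10, a=8
  k=3: m=40, d=89, a=1
  k=4: m=49, d=1, a=98
d=1 and a=2a₀=98 at k=4, so the next step gives (m, d) = (49, 89) again — its k=1 value — and the period has length 4.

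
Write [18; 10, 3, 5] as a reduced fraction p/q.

2986/165

Fold from the inside: start with 5/1.
  3 + 1/5 = 16/5
  10 + 5/16 = 165/16
  18 + 16/165 = 2986/165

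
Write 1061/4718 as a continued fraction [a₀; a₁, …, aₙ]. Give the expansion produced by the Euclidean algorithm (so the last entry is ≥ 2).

1061 = 0*4718 + 1061
4718 = 4*1061 + 474
1061 = 2*474 + 113
474 = 4*113 + 22
113 = 5*22 + 3
22 = 7*3 + 1
3 = 3*1 + 0  (stop)
So 1061/4718 = [0; 4, 2, 4, 5, 7, 3].

[0; 4, 2, 4, 5, 7, 3]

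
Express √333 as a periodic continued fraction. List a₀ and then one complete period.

a₀ = ⌊√333⌋ = 18.
With m₀=0, d₀=1 and mₖ₊₁ = dₖaₖ − mₖ, dₖ₊₁ = (n − mₖ₊₁²)/dₖ, aₖ₊₁ = ⌊(a₀+mₖ₊₁)/dₖ₊₁⌋:
  k=1: m=18, d=9, a=4
  k=2: m=18, d=1, a=36
d=1 and a=2a₀=36 at k=2, so the next step gives (m, d) = (18, 9) again — its k=1 value — and the period has length 2.

[18; 4, 36]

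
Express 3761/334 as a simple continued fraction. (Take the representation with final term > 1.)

[11; 3, 1, 5, 4, 1, 2]

3761 = 11×334 + 87
334 = 3×87 + 73
87 = 1×73 + 14
73 = 5×14 + 3
14 = 4×3 + 2
3 = 1×2 + 1
2 = 2×1 + 0  (stop)
So 3761/334 = [11; 3, 1, 5, 4, 1, 2].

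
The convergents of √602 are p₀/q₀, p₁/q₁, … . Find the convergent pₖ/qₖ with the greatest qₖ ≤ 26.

√602 = [24; 1, 1, 6, 1, 1, 48, …] (period length 6).
Convergents:
  p_0/q_0 = 24/1
  p_1/q_1 = 25/1
  p_2/q_2 = 49/2
  p_3/q_3 = 319/13
  p_4/q_4 = 368/15
  p_5/q_5 = 687/28
q_4 = 15 ≤ 26 < 28 = q_5, so the answer is 368/15.

368/15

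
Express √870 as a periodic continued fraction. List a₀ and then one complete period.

[29; 2, 58]

a₀ = ⌊√870⌋ = 29.
With m₀=0, d₀=1 and mₖ₊₁ = dₖaₖ − mₖ, dₖ₊₁ = (n − mₖ₊₁²)/dₖ, aₖ₊₁ = ⌊(a₀+mₖ₊₁)/dₖ₊₁⌋:
  k=1: m=29, d=29, a=2
  k=2: m=29, d=1, a=58
d=1 and a=2a₀=58 at k=2, so the next step gives (m, d) = (29, 29) again — its k=1 value — and the period has length 2.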